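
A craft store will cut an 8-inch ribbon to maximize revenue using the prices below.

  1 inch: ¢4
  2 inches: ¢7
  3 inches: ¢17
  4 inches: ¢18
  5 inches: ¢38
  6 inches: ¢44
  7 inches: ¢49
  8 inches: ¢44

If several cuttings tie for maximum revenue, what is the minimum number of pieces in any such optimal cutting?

Let r[k] be the best obtainable value from length k. For each k, try every first piece i and keep the best of price[i] + r[k−i].
r[1] = 4
r[2] = max(4+4, 7+0) = 8
r[3] = max(4+8, 7+4, 17+0) = 17
r[4] = max(4+17, 7+8, 17+4, 18+0) = 21
r[5] = max(4+21, 7+17, 17+8, 18+4, 38+0) = 38
r[6] = max(4+38, 7+21, 17+17, 18+8, 38+4, 44+0) = 44
r[7] = max(4+44, 7+38, 17+21, …, 44+4, 49+0) = 49
r[8] = max(4+49, 7+44, 17+38, …, 49+4, 44+0) = 55
Maximum revenue is ¢55.
Now minimize piece count subject to staying optimal: for each k, pieces[k] = 1 + min over i with p[i]+r[k−i]=r[k] of pieces[k−i].
pieces[5] = 1
pieces[6] = 1
pieces[7] = 1
pieces[8] = 2

2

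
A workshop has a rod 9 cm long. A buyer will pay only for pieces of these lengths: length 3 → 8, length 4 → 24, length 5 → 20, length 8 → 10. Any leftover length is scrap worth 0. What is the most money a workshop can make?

Let r[k] be the best obtainable value from length k. For each k, try every first piece i and keep the best of price[i] + r[k−i].
r[1] = 0
r[2] = 0
r[3] = 8
r[4] = max(8+0, 24+0) = 24
r[5] = max(8+0, 24+0, 20+0) = 24
r[6] = max(8+8, 24+0, 20+0) = 24
r[7] = max(8+24, 24+8, 20+0) = 32
r[8] = max(8+24, 24+24, 20+8, 10+0) = 48
r[9] = max(8+24, 24+24, 20+24, 10+0) = 48
One optimal cutting: pieces 4 + 4 with 1 cm of scrap → 48.

48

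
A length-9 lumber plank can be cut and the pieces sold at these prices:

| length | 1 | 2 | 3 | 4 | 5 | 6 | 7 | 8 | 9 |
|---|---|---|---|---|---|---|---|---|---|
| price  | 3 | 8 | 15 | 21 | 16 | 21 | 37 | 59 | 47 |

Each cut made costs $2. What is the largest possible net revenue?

Build r[k] bottom-up: r[k] = max over allowed piece i of (p[i] + r[k−i]) − 2 per cut.
r[1] = 3
r[2] = max(3+3-2, 8+0) = 8
r[3] = max(3+8-2, 8+3-2, 15+0) = 15
r[4] = max(3+15-2, 8+8-2, 15+3-2, 21+0) = 21
r[5] = max(3+21-2, 8+15-2, 15+8-2, 21+3-2, 16+0) = 22
r[6] = max(3+22-2, 8+21-2, 15+15-2, 21+8-2, 16+3-2, 21+0) = 28
r[7] = max(3+28-2, 8+22-2, 15+21-2, …, 21+3-2, 37+0) = 37
r[8] = max(3+37-2, 8+28-2, 15+22-2, …, 37+3-2, 59+0) = 59
r[9] = max(3+59-2, 8+37-2, 15+28-2, …, 59+3-2, 47+0) = 60
One optimal plan: pieces 8 + 1 (1 cut) → $62 − $2 = $60.

60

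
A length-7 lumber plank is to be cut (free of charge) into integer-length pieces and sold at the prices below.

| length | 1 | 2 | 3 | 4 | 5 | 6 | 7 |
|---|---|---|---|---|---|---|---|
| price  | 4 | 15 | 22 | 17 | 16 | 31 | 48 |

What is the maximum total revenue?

52

Build R[k] bottom-up: R[k] = max over allowed piece i of (p[i] + R[k−i]).
R[1] = 4
R[2] = max(4+4, 15+0) = 15
R[3] = max(4+15, 15+4, 22+0) = 22
R[4] = max(4+22, 15+15, 22+4, 17+0) = 30
R[5] = max(4+30, 15+22, 22+15, 17+4, 16+0) = 37
R[6] = max(4+37, 15+30, 22+22, 17+15, 16+4, 31+0) = 45
R[7] = max(4+45, 15+37, 22+30, …, 31+4, 48+0) = 52
One optimal cutting: 3 + 2 + 2 → $22 + $15 + $15 = $52.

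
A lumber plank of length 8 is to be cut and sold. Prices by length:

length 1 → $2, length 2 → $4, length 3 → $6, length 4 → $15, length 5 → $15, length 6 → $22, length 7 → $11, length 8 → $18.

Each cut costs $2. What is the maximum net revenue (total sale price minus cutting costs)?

28

Build r[k] bottom-up: r[k] = max over allowed piece i of (p[i] + r[k−i]) − 2 per cut.
r[1] = 2
r[2] = max(2+2-2, 4+0) = 4
r[3] = max(2+4-2, 4+2-2, 6+0) = 6
r[4] = max(2+6-2, 4+4-2, 6+2-2, 15+0) = 15
r[5] = max(2+15-2, 4+6-2, 6+4-2, 15+2-2, 15+0) = 15
r[6] = max(2+15-2, 4+15-2, 6+6-2, 15+4-2, 15+2-2, 22+0) = 22
r[7] = max(2+22-2, 4+15-2, 6+15-2, …, 22+2-2, 11+0) = 22
r[8] = max(2+22-2, 4+22-2, 6+15-2, …, 11+2-2, 18+0) = 28
One optimal plan: pieces 4 + 4 (1 cut) → $30 − $2 = $28.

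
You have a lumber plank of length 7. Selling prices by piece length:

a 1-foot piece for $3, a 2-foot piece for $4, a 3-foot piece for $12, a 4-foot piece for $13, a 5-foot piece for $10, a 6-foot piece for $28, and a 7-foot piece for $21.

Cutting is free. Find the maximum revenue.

31

Consider every possible first cut. best[k] is the best of p[i]+best[k−i] over all sellable i≤k.
best[1] = 3
best[2] = 6  (first piece 1, then best[1]=3)
best[3] = 12
best[4] = 15  (first piece 1, then best[3]=12)
best[5] = 18  (first piece 1, then best[4]=15)
best[6] = 28
best[7] = 31  (first piece 1, then best[6]=28)
One optimal cutting: 6 + 1 → $28 + $3 = $31.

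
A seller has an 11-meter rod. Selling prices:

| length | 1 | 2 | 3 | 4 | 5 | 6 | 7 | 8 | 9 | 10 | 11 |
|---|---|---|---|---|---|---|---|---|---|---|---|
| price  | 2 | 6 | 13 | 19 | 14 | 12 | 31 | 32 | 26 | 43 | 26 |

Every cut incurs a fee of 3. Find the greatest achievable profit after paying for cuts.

47

Consider every possible first cut. net[k] is the best of p[i]+net[k−i] over all sellable i≤k, charging 3 whenever i<k.
net[1] = 2
net[2] = max(2+2-3, 6+0) = 6
net[3] = max(2+6-3, 6+2-3, 13+0) = 13
net[4] = max(2+13-3, 6+6-3, 13+2-3, 19+0) = 19
net[5] = max(2+19-3, 6+13-3, 13+6-3, 19+2-3, 14+0) = 18
net[6] = max(2+18-3, 6+19-3, 13+13-3, 19+6-3, 14+2-3, 12+0) = 23
net[7] = max(2+23-3, 6+18-3, 13+19-3, …, 12+2-3, 31+0) = 31
net[8] = max(2+31-3, 6+23-3, 13+18-3, …, 31+2-3, 32+0) = 35
net[9] = max(2+35-3, 6+31-3, 13+23-3, …, 32+2-3, 26+0) = 34
net[10] = max(2+34-3, 6+35-3, 13+31-3, …, 26+2-3, 43+0) = 43
net[11] = max(2+43-3, 6+34-3, 13+35-3, …, 43+2-3, 26+0) = 47
One optimal plan: pieces 7 + 4 (1 cut) → 50 − 3 = 47.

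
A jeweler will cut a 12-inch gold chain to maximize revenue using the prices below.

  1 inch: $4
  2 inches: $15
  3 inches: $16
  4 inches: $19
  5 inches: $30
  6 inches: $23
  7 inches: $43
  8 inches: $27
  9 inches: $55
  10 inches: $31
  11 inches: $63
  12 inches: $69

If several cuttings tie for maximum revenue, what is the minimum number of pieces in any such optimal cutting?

6

Build r[k] bottom-up: r[k] = max over allowed piece i of (p[i] + r[k−i]).
r[1] = 4
r[2] = max(4+4, 15+0) = 15
r[3] = max(4+15, 15+4, 16+0) = 19
r[4] = max(4+19, 15+15, 16+4, 19+0) = 30
r[5] = max(4+30, 15+19, 16+15, 19+4, 30+0) = 34
r[6] = max(4+34, 15+30, 16+19, 19+15, 30+4, 23+0) = 45
r[7] = max(4+45, 15+34, 16+30, …, 23+4, 43+0) = 49
r[8] = max(4+49, 15+45, 16+34, …, 43+4, 27+0) = 60
r[9] = max(4+60, 15+49, 16+45, …, 27+4, 55+0) = 64
r[10] = max(4+64, 15+60, 16+49, …, 55+4, 31+0) = 75
r[11] = max(4+75, 15+64, 16+60, …, 31+4, 63+0) = 79
r[12] = max(4+79, 15+75, 16+64, …, 63+4, 69+0) = 90
Maximum revenue is $90.
Now minimize piece count subject to staying optimal: for each k, pieces[k] = 1 + min over i with p[i]+r[k−i]=r[k] of pieces[k−i].
pieces[9] = 5
pieces[10] = 5
pieces[11] = 6
pieces[12] = 6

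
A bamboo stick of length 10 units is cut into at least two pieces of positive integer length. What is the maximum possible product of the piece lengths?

Let prod[k] be the best product for length k (with at least one cut). For each first piece i, the rest contributes max(k−i, prod[k−i]).
prod[2] = 1·max(1,0) = 1·1 = 1
prod[3] = max(1·2, 2·1) = 2
prod[4] = max(1·3, 2·2, 3·1) = 4
prod[5] = max(1·4, 2·3, 3·2, 4·1) = 6
prod[6] = max(1·6, 2·4, 3·3, 4·2, 5·1) = 9
prod[7] = max(1·9, 2·6, 3·4, 4·3, 5·2, 6·1) = 12
prod[8] = max(1·12, 2·9, 3·6, …, 6·2, 7·1) = 18
prod[9] = max(1·18, 2·12, 3·9, …, 7·2, 8·1) = 27
prod[10] = max(1·27, 2·18, 3·12, …, 8·2, 9·1) = 36
One optimal split: 3 + 3 + 2 + 2; product 3·3·2·2 = 36.

36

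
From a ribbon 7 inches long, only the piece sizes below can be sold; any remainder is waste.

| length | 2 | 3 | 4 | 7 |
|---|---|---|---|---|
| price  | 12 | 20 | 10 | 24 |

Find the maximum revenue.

Build r[k] bottom-up: r[k] = max over allowed piece i of (p[i] + r[k−i]).
r[1] = 0
r[2] = 12
r[3] = 20
r[4] = 24  (first piece 2, then r[2]=12)
r[5] = 32  (first piece 2, then r[3]=20)
r[6] = 40  (first piece 3, then r[3]=20)
r[7] = 44  (first piece 2, then r[5]=32)
One optimal cutting: 3 + 2 + 2 → ¢44.

44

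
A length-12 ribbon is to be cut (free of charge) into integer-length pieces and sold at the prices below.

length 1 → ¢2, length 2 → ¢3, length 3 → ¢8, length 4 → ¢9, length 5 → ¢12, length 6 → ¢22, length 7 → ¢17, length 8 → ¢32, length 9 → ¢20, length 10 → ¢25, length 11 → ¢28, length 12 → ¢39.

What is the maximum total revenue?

Consider every possible first cut. r[k] is the best of p[i]+r[k−i] over all sellable i≤k.
r[1] = 2
r[2] = max(2+2, 3+0) = 4
r[3] = max(2+4, 3+2, 8+0) = 8
r[4] = max(2+8, 3+4, 8+2, 9+0) = 10
r[5] = max(2+10, 3+8, 8+4, 9+2, 12+0) = 12
r[6] = max(2+12, 3+10, 8+8, 9+4, 12+2, 22+0) = 22
r[7] = max(2+22, 3+12, 8+10, …, 22+2, 17+0) = 24
r[8] = max(2+24, 3+22, 8+12, …, 17+2, 32+0) = 32
r[9] = max(2+32, 3+24, 8+22, …, 32+2, 20+0) = 34
r[10] = max(2+34, 3+32, 8+24, …, 20+2, 25+0) = 36
r[11] = max(2+36, 3+34, 8+32, …, 25+2, 28+0) = 40
r[12] = max(2+40, 3+36, 8+34, …, 28+2, 39+0) = 44
One optimal cutting: 6 + 6 → ¢22 + ¢22 = ¢44.

44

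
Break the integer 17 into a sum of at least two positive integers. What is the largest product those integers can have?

486

Let m[k] be the best product for length k (with at least one cut). For each first piece i, the rest contributes max(k−i, m[k−i]).
m[2] = 1*max(1,0) = 1*1 = 1
m[3] = 1*max(2,1) = 1*2 = 2
m[4] = 2*max(2,1) = 2*2 = 4
m[5] = 2*max(3,2) = 2*3 = 6
m[6] = 3*max(3,2) = 3*3 = 9
m[7] = 2*max(5,6) = 2*6 = 12
m[8] = 2*max(6,9) = 2*9 = 18
m[9] = 3*max(6,9) = 3*9 = 27
m[10] = 2*max(8,18) = 2*18 = 36
m[11] = 2*max(9,27) = 2*27 = 54
m[12] = 3*max(9,27) = 3*27 = 81
m[13] = 2*max(11,54) = 2*54 = 108
m[14] = 2*max(12,81) = 2*81 = 162
m[15] = 3*max(12,81) = 3*81 = 243
m[16] = 2*max(14,162) = 2*162 = 324
m[17] = 2*max(15,243) = 2*243 = 486
One optimal split: 3 + 3 + 3 + 3 + 3 + 2; product 3*3*3*3*3*2 = 486.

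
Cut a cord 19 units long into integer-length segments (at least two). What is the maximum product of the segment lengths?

Fill prod[k] for k=2..19: at each k try every first piece i and multiply by the better of (k−i) uncut or prod[k−i].
prod[2] = 1*max(1,0) = 1*1 = 1
prod[3] = 1*max(2,1) = 1*2 = 2
prod[4] = 2*max(2,1) = 2*2 = 4
prod[5] = 2*max(3,2) = 2*3 = 6
prod[6] = 3*max(3,2) = 3*3 = 9
prod[7] = 2*max(5,6) = 2*6 = 12
prod[8] = 2*max(6,9) = 2*9 = 18
prod[9] = 3*max(6,9) = 3*9 = 27
prod[10] = 2*max(8,18) = 2*18 = 36
prod[11] = 2*max(9,27) = 2*27 = 54
prod[12] = 3*max(9,27) = 3*27 = 81
prod[13] = 2*max(11,54) = 2*54 = 108
prod[14] = 2*max(12,81) = 2*81 = 162
prod[15] = 3*max(12,81) = 3*81 = 243
prod[16] = 2*max(14,162) = 2*162 = 324
prod[17] = 2*max(15,243) = 2*243 = 486
prod[18] = 3*max(15,243) = 3*243 = 729
prod[19] = 2*max(17,486) = 2*486 = 972
One optimal split: 3 + 3 + 3 + 3 + 3 + 2 + 2; product 3*3*3*3*3*2*2 = 972.

972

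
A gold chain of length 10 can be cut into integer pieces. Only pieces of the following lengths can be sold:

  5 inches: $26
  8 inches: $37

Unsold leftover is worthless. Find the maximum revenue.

52

Build f[k] bottom-up: f[k] = max over allowed piece i of (p[i] + f[k−i]).
f[1] = 0
f[2] = 0
f[3] = 0
f[4] = 0
f[5] = 26
f[6] = 26
f[7] = 26
f[8] = max(26+0, 37+0) = 37
f[9] = max(26+0, 37+0) = 37
f[10] = max(26+26, 37+0) = 52
One optimal cutting: 5 + 5 → $52.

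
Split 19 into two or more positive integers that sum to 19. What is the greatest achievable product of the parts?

972

Fill f[k] for k=2..19: at each k try every first piece i and multiply by the better of (k−i) uncut or f[k−i].
f[2] = 1×max(1,0) = 1×1 = 1
f[3] = 1×max(2,1) = 1×2 = 2
f[4] = 2×max(2,1) = 2×2 = 4
f[5] = 2×max(3,2) = 2×3 = 6
f[6] = 3×max(3,2) = 3×3 = 9
f[7] = 2×max(5,6) = 2×6 = 12
f[8] = 2×max(6,9) = 2×9 = 18
f[9] = 3×max(6,9) = 3×9 = 27
f[10] = 2×max(8,18) = 2×18 = 36
f[11] = 2×max(9,27) = 2×27 = 54
f[12] = 3×max(9,27) = 3×27 = 81
f[13] = 2×max(11,54) = 2×54 = 108
f[14] = 2×max(12,81) = 2×81 = 162
f[15] = 3×max(12,81) = 3×81 = 243
f[16] = 2×max(14,162) = 2×162 = 324
f[17] = 2×max(15,243) = 2×243 = 486
f[18] = 3×max(15,243) = 3×243 = 729
f[19] = 2×max(17,486) = 2×486 = 972
One optimal split: 3 + 3 + 3 + 3 + 3 + 2 + 2; product 3×3×3×3×3×2×2 = 972.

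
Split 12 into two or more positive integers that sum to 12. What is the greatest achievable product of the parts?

81

Let g[k] be the best product for length k (with at least one cut). For each first piece i, the rest contributes max(k−i, g[k−i]).
Small cases: g[2]=1, g[3]=2, g[4]=4.
g[5] = max(1×4, 2×3, 3×2, 4×1) = 6
g[6] = max(1×6, 2×4, 3×3, 4×2, 5×1) = 9
g[7] = max(1×9, 2×6, 3×4, 4×3, 5×2, 6×1) = 12
g[8] = max(1×12, 2×9, 3×6, …, 6×2, 7×1) = 18
g[9] = max(1×18, 2×12, 3×9, …, 7×2, 8×1) = 27
g[10] = max(1×27, 2×18, 3×12, …, 8×2, 9×1) = 36
g[11] = max(1×36, 2×27, 3×18, …, 9×2, 10×1) = 54
g[12] = max(1×54, 2×36, 3×27, …, 10×2, 11×1) = 81
One optimal split: 3 + 3 + 3 + 3; product 3×3×3×3 = 81.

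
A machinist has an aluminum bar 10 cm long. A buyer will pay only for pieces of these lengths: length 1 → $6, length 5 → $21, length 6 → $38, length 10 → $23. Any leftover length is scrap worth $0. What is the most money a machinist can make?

Consider every possible first cut. f[k] is the best of p[i]+f[k−i] over all sellable i≤k.
f[1] = 6
f[2] = 12  (first piece 1, then f[1]=6)
f[3] = 18  (first piece 1, then f[2]=12)
f[4] = 24  (first piece 1, then f[3]=18)
f[5] = max(6+24, 21+0) = 30
f[6] = max(6+30, 21+6, 38+0) = 38
f[7] = max(6+38, 21+12, 38+6) = 44
f[8] = max(6+44, 21+18, 38+12) = 50
f[9] = max(6+50, 21+24, 38+18) = 56
f[10] = max(6+56, 21+30, 38+24, 23+0) = 62
One optimal cutting: 6 + 1 + 1 + 1 + 1 → $62.

62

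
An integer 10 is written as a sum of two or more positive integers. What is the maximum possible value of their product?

Fill f[k] for k=2..10: at each k try every first piece i and multiply by the better of (k−i) uncut or f[k−i].
f[2] = 1*max(1,0) = 1*1 = 1
f[3] = 1*max(2,1) = 1*2 = 2
f[4] = 2*max(2,1) = 2*2 = 4
f[5] = 2*max(3,2) = 2*3 = 6
f[6] = 3*max(3,2) = 3*3 = 9
f[7] = 2*max(5,6) = 2*6 = 12
f[8] = 2*max(6,9) = 2*9 = 18
f[9] = 3*max(6,9) = 3*9 = 27
f[10] = 2*max(8,18) = 2*18 = 36
One optimal split: 3 + 3 + 2 + 2; product 3*3*2*2 = 36.

36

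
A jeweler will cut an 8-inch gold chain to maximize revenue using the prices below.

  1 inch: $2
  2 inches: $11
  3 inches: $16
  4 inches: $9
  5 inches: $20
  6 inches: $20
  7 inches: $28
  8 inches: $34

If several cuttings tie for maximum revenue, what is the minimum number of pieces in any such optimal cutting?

Let r[k] be the best obtainable value from length k. For each k, try every first piece i and keep the best of price[i] + r[k−i].
r[1] = 2
r[2] = 11
r[3] = 16
r[4] = 22  (first piece 2, then r[2]=11)
r[5] = 27  (first piece 2, then r[3]=16)
r[6] = 33  (first piece 2, then r[4]=22)
r[7] = 38  (first piece 2, then r[5]=27)
r[8] = 44  (first piece 2, then r[6]=33)
Maximum revenue is $44.
Now minimize piece count subject to staying optimal: for each k, pieces[k] = 1 + min over i with p[i]+r[k−i]=r[k] of pieces[k−i].
pieces[5] = 2
pieces[6] = 3
pieces[7] = 3
pieces[8] = 4

4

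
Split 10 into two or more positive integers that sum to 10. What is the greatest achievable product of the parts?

36

Let prod[k] be the best product for length k (with at least one cut). For each first piece i, the rest contributes max(k−i, prod[k−i]).
prod[2] = 1·max(1,0) = 1·1 = 1
prod[3] = 1·max(2,1) = 1·2 = 2
prod[4] = 2·max(2,1) = 2·2 = 4
prod[5] = 2·max(3,2) = 2·3 = 6
prod[6] = 3·max(3,2) = 3·3 = 9
prod[7] = 2·max(5,6) = 2·6 = 12
prod[8] = 2·max(6,9) = 2·9 = 18
prod[9] = 3·max(6,9) = 3·9 = 27
prod[10] = 2·max(8,18) = 2·18 = 36
One optimal split: 3 + 3 + 2 + 2; product 3·3·2·2 = 36.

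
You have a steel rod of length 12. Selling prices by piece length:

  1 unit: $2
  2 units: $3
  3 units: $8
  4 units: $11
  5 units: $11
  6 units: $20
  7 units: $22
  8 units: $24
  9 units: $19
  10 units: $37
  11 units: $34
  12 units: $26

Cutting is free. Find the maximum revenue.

41

Let v[k] be the best obtainable value from length k. For each k, try every first piece i and keep the best of price[i] + v[k−i].
v[1] = 2
v[2] = 4  (first piece 1, then v[1]=2)
v[3] = 8
v[4] = 11
v[5] = 13  (first piece 1, then v[4]=11)
v[6] = 20
v[7] = 22  (first piece 1, then v[6]=20)
v[8] = 24  (first piece 1, then v[7]=22)
v[9] = 28  (first piece 3, then v[6]=20)
v[10] = 37
v[11] = 39  (first piece 1, then v[10]=37)
v[12] = 41  (first piece 1, then v[11]=39)
One optimal cutting: 10 + 1 + 1 → $37 + $2 + $2 = $41.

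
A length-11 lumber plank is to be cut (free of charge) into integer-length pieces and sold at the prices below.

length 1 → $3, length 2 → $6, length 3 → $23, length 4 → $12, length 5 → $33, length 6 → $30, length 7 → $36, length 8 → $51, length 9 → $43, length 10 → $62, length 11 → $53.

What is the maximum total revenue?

Let v[k] be the best obtainable value from length k. For each k, try every first piece i and keep the best of price[i] + v[k−i].
v[1] = 3
v[2] = max(3+3, 6+0) = 6
v[3] = max(3+6, 6+3, 23+0) = 23
v[4] = max(3+23, 6+6, 23+3, 12+0) = 26
v[5] = max(3+26, 6+23, 23+6, 12+3, 33+0) = 33
v[6] = max(3+33, 6+26, 23+23, 12+6, 33+3, 30+0) = 46
v[7] = max(3+46, 6+33, 23+26, …, 30+3, 36+0) = 49
v[8] = max(3+49, 6+46, 23+33, …, 36+3, 51+0) = 56
v[9] = max(3+56, 6+49, 23+46, …, 51+3, 43+0) = 69
v[10] = max(3+69, 6+56, 23+49, …, 43+3, 62+0) = 72
v[11] = max(3+72, 6+69, 23+56, …, 62+3, 53+0) = 79
One optimal cutting: 5 + 3 + 3 → $33 + $23 + $23 = $79.

79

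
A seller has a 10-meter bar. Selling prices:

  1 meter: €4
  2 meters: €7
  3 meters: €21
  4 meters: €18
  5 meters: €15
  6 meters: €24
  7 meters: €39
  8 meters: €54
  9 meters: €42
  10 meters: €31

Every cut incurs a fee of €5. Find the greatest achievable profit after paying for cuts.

56

Consider every possible first cut. v[k] is the best of p[i]+v[k−i] over all sellable i≤k, charging 5 whenever i<k.
v[1] = 4
v[2] = 7
v[3] = 21
v[4] = 20  (first piece 1, then v[3]=21)
v[5] = 23  (first piece 2, then v[3]=21)
v[6] = 37  (first piece 3, then v[3]=21)
v[7] = 39
v[8] = 54
v[9] = 53  (first piece 1, then v[8]=54)
v[10] = 56  (first piece 2, then v[8]=54)
One optimal plan: pieces 8 + 2 (1 cut) → €61 − €5 = €56.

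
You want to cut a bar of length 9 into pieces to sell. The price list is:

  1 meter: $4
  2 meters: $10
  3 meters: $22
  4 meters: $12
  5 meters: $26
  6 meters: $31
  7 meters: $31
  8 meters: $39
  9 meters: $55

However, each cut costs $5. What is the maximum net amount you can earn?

Consider every possible first cut. v[k] is the best of p[i]+v[k−i] over all sellable i≤k, charging 5 whenever i<k.
v[1] = 4
v[2] = 10
v[3] = 22
v[4] = 21  (first piece 1, then v[3]=22)
v[5] = 27  (first piece 2, then v[3]=22)
v[6] = 39  (first piece 3, then v[3]=22)
v[7] = 38  (first piece 1, then v[6]=39)
v[8] = 44  (first piece 2, then v[6]=39)
v[9] = 56  (first piece 3, then v[6]=39)
One optimal plan: pieces 3 + 3 + 3 (2 cuts) → $66 − $10 = $56.

56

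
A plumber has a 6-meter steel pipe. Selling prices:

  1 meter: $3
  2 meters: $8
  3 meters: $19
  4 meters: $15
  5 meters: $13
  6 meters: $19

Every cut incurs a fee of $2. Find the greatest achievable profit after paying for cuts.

Let net[k] be the best obtainable value from length k. For each k, try every first piece i and keep the best of price[i] + net[k−i] minus the 2 cut fee when i<k.
net[1] = 3
net[2] = 8
net[3] = 19
net[4] = 20  (first piece 1, then net[3]=19)
net[5] = 25  (first piece 2, then net[3]=19)
net[6] = 36  (first piece 3, then net[3]=19)
One optimal plan: pieces 3 + 3 (1 cut) → $38 − $2 = $36.

36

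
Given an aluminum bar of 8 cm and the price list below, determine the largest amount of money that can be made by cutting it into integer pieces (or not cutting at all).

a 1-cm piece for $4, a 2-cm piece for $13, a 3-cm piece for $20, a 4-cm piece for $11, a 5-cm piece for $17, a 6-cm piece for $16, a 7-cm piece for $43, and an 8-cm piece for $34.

53

Build best[k] bottom-up: best[k] = max over allowed piece i of (p[i] + best[k−i]).
best[1] = 4
best[2] = 13
best[3] = 20
best[4] = 26  (first piece 2, then best[2]=13)
best[5] = 33  (first piece 2, then best[3]=20)
best[6] = 40  (first piece 3, then best[3]=20)
best[7] = 46  (first piece 2, then best[5]=33)
best[8] = 53  (first piece 2, then best[6]=40)
One optimal cutting: 3 + 3 + 2 → $20 + $20 + $13 = $53.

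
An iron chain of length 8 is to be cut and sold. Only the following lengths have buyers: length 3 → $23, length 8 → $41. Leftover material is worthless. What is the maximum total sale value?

46

Consider every possible first cut. f[k] is the best of p[i]+f[k−i] over all sellable i≤k.
f[1] = 0
f[2] = 0
f[3] = 23
f[4] = 23
f[5] = 23
f[6] = 46  (first piece 3, then f[3]=23)
f[7] = 46
f[8] = max(23+23, 41+0) = 46
One optimal cutting: pieces 3 + 3 with 2 links of scrap → $46.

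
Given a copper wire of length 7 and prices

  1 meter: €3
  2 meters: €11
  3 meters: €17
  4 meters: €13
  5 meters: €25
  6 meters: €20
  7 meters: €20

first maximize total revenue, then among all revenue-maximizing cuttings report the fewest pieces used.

3

Build r[k] bottom-up: r[k] = max over allowed piece i of (p[i] + r[k−i]).
r[1] = 3
r[2] = max(3+3, 11+0) = 11
r[3] = max(3+11, 11+3, 17+0) = 17
r[4] = max(3+17, 11+11, 17+3, 13+0) = 22
r[5] = max(3+22, 11+17, 17+11, 13+3, 25+0) = 28
r[6] = max(3+28, 11+22, 17+17, 13+11, 25+3, 20+0) = 34
r[7] = max(3+34, 11+28, 17+22, …, 20+3, 20+0) = 39
Maximum revenue is €39.
Now minimize piece count subject to staying optimal: for each k, pieces[k] = 1 + min over i with p[i]+r[k−i]=r[k] of pieces[k−i].
pieces[4] = 2
pieces[5] = 2
pieces[6] = 2
pieces[7] = 3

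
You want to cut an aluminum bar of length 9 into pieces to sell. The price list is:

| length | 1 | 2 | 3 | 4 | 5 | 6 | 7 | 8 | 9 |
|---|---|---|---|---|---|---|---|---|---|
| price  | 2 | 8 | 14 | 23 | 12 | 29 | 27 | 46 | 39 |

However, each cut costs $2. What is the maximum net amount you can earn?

46

Let net[k] be the best obtainable value from length k. For each k, try every first piece i and keep the best of price[i] + net[k−i] minus the 2 cut fee when i<k.
net[1] = 2
net[2] = max(2+2-2, 8+0) = 8
net[3] = max(2+8-2, 8+2-2, 14+0) = 14
net[4] = max(2+14-2, 8+8-2, 14+2-2, 23+0) = 23
net[5] = max(2+23-2, 8+14-2, 14+8-2, 23+2-2, 12+0) = 23
net[6] = max(2+23-2, 8+23-2, 14+14-2, 23+8-2, 12+2-2, 29+0) = 29
net[7] = max(2+29-2, 8+23-2, 14+23-2, …, 29+2-2, 27+0) = 35
net[8] = max(2+35-2, 8+29-2, 14+23-2, …, 27+2-2, 46+0) = 46
net[9] = max(2+46-2, 8+35-2, 14+29-2, …, 46+2-2, 39+0) = 46
One optimal plan: pieces 8 + 1 (1 cut) → $48 − $2 = $46.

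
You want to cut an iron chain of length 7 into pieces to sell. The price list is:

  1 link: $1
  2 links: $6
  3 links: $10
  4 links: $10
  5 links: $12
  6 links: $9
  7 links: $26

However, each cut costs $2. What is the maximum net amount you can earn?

26

Let net[k] be the best obtainable value from length k. For each k, try every first piece i and keep the best of price[i] + net[k−i] minus the 2 cut fee when i<k.
net[1] = 1
net[2] = 6
net[3] = 10
net[4] = 10  (first piece 2, then net[2]=6)
net[5] = 14  (first piece 2, then net[3]=10)
net[6] = 18  (first piece 3, then net[3]=10)
net[7] = 26
Best is to make no cuts and sell whole for $26.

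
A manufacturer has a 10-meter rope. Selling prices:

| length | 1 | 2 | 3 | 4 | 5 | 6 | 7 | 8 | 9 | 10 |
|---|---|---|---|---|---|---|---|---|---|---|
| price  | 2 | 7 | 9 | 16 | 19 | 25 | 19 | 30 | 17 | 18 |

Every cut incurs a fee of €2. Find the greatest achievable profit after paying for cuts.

Consider every possible first cut. net[k] is the best of p[i]+net[k−i] over all sellable i≤k, charging 2 whenever i<k.
net[1] = 2
net[2] = 7
net[3] = 9
net[4] = 16
net[5] = 19
net[6] = 25
net[7] = 25  (first piece 1, then net[6]=25)
net[8] = 30  (first piece 2, then net[6]=25)
net[9] = 33  (first piece 4, then net[5]=19)
net[10] = 39  (first piece 4, then net[6]=25)
One optimal plan: pieces 6 + 4 (1 cut) → €41 − €2 = €39.

39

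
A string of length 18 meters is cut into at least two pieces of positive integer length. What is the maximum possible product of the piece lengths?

Fill P[k] for k=2..18: at each k try every first piece i and multiply by the better of (k−i) uncut or P[k−i].
P[2] = 1·max(1,0) = 1·1 = 1
P[3] = max(1·2, 2·1) = 2
P[4] = max(1·3, 2·2, 3·1) = 4
P[5] = max(1·4, 2·3, 3·2, 4·1) = 6
P[6] = max(1·6, 2·4, 3·3, 4·2, 5·1) = 9
P[7] = max(1·9, 2·6, 3·4, 4·3, 5·2, 6·1) = 12
P[8] = max(1·12, 2·9, 3·6, …, 6·2, 7·1) = 18
P[9] = max(1·18, 2·12, 3·9, …, 7·2, 8·1) = 27
P[10] = max(1·27, 2·18, 3·12, …, 8·2, 9·1) = 36
P[11] = max(1·36, 2·27, 3·18, …, 9·2, 10·1) = 54
P[12] = max(1·54, 2·36, 3·27, …, 10·2, 11·1) = 81
P[13] = max(1·81, 2·54, 3·36, …, 11·2, 12·1) = 108
P[14] = max(1·108, 2·81, 3·54, …, 12·2, 13·1) = 162
P[15] = max(1·162, 2·108, 3·81, …, 13·2, 14·1) = 243
P[16] = max(1·243, 2·162, 3·108, …, 14·2, 15·1) = 324
P[17] = max(1·324, 2·243, 3·162, …, 15·2, 16·1) = 486
P[18] = max(1·486, 2·324, 3·243, …, 16·2, 17·1) = 729
One optimal split: 3 + 3 + 3 + 3 + 3 + 3; product 3·3·3·3·3·3 = 729.

729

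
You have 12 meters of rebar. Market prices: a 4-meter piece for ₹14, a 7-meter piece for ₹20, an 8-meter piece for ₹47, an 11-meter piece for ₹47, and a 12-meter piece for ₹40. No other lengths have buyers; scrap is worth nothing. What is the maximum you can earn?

Build f[k] bottom-up: f[k] = max over allowed piece i of (p[i] + f[k−i]).
f[1] = 0
f[2] = 0
f[3] = 0
f[4] = 14
f[5] = 14
f[6] = 14
f[7] = 20
f[8] = 47
f[9] = 47
f[10] = 47
f[11] = 47
f[12] = 61  (first piece 4, then f[8]=47)
One optimal cutting: 8 + 4 → ₹61.

61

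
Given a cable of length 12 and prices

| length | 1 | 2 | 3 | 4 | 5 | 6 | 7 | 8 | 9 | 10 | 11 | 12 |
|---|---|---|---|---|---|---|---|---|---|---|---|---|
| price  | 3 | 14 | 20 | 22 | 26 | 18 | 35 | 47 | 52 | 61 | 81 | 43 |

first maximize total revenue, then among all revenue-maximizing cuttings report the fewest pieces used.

Build r[k] bottom-up: r[k] = max over allowed piece i of (p[i] + r[k−i]).
r[1] = 3
r[2] = max(3+3, 14+0) = 14
r[3] = max(3+14, 14+3, 20+0) = 20
r[4] = max(3+20, 14+14, 20+3, 22+0) = 28
r[5] = max(3+28, 14+20, 20+14, 22+3, 26+0) = 34
r[6] = max(3+34, 14+28, 20+20, 22+14, 26+3, 18+0) = 42
r[7] = max(3+42, 14+34, 20+28, …, 18+3, 35+0) = 48
r[8] = max(3+48, 14+42, 20+34, …, 35+3, 47+0) = 56
r[9] = max(3+56, 14+48, 20+42, …, 47+3, 52+0) = 62
r[10] = max(3+62, 14+56, 20+48, …, 52+3, 61+0) = 70
r[11] = max(3+70, 14+62, 20+56, …, 61+3, 81+0) = 81
r[12] = max(3+81, 14+70, 20+62, …, 81+3, 43+0) = 84
Maximum revenue is $84.
Now minimize piece count subject to staying optimal: for each k, pieces[k] = 1 + min over i with p[i]+r[k−i]=r[k] of pieces[k−i].
pieces[9] = 4
pieces[10] = 5
pieces[11] = 1
pieces[12] = 2

2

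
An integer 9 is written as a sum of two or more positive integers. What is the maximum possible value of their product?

Fill prod[k] for k=2..9: at each k try every first piece i and multiply by the better of (k−i) uncut or prod[k−i].
prod[2] = 1·max(1,0) = 1·1 = 1
prod[3] = max(1·2, 2·1) = 2
prod[4] = max(1·3, 2·2, 3·1) = 4
prod[5] = max(1·4, 2·3, 3·2, 4·1) = 6
prod[6] = max(1·6, 2·4, 3·3, 4·2, 5·1) = 9
prod[7] = max(1·9, 2·6, 3·4, 4·3, 5·2, 6·1) = 12
prod[8] = max(1·12, 2·9, 3·6, …, 6·2, 7·1) = 18
prod[9] = max(1·18, 2·12, 3·9, …, 7·2, 8·1) = 27
One optimal split: 3 + 3 + 3; product 3·3·3 = 27.

27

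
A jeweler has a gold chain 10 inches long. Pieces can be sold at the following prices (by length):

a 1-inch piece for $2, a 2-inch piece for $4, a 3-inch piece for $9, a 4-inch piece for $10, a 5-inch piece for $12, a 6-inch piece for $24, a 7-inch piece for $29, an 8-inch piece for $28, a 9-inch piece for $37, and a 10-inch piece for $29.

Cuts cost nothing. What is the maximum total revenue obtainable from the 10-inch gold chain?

Build v[k] bottom-up: v[k] = max over allowed piece i of (p[i] + v[k−i]).
v[1] = 2
v[2] = max(2+2, 4+0) = 4
v[3] = max(2+4, 4+2, 9+0) = 9
v[4] = max(2+9, 4+4, 9+2, 10+0) = 11
v[5] = max(2+11, 4+9, 9+4, 10+2, 12+0) = 13
v[6] = max(2+13, 4+11, 9+9, 10+4, 12+2, 24+0) = 24
v[7] = max(2+24, 4+13, 9+11, …, 24+2, 29+0) = 29
v[8] = max(2+29, 4+24, 9+13, …, 29+2, 28+0) = 31
v[9] = max(2+31, 4+29, 9+24, …, 28+2, 37+0) = 37
v[10] = max(2+37, 4+31, 9+29, …, 37+2, 29+0) = 39
One optimal cutting: 9 + 1 → $37 + $2 = $39.

39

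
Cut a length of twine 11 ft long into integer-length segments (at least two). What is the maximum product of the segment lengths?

Define m[k] = max over 1≤i<k of i · max(k−i, m[k−i]); the inner max lets the remainder stay uncut if that's better.
Small cases: m[2]=1, m[3]=2, m[4]=4, m[5]=6, m[6]=9.
m[7] = max(1×9, 2×6, 3×4, 4×3, 5×2, 6×1) = 12
m[8] = max(1×12, 2×9, 3×6, …, 6×2, 7×1) = 18
m[9] = max(1×18, 2×12, 3×9, …, 7×2, 8×1) = 27
m[10] = max(1×27, 2×18, 3×12, …, 8×2, 9×1) = 36
m[11] = max(1×36, 2×27, 3×18, …, 9×2, 10×1) = 54
One optimal split: 3 + 3 + 3 + 2; product 3×3×3×2 = 54.

54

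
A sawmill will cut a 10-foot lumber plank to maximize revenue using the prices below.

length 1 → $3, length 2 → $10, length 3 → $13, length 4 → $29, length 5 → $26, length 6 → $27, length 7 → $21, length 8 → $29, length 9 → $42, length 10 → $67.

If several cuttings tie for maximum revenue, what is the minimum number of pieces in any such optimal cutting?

3

Let r[k] be the best obtainable value from length k. For each k, try every first piece i and keep the best of price[i] + r[k−i].
r[1] = 3
r[2] = max(3+3, 10+0) = 10
r[3] = max(3+10, 10+3, 13+0) = 13
r[4] = max(3+13, 10+10, 13+3, 29+0) = 29
r[5] = max(3+29, 10+13, 13+10, 29+3, 26+0) = 32
r[6] = max(3+32, 10+29, 13+13, 29+10, 26+3, 27+0) = 39
r[7] = max(3+39, 10+32, 13+29, …, 27+3, 21+0) = 42
r[8] = max(3+42, 10+39, 13+32, …, 21+3, 29+0) = 58
r[9] = max(3+58, 10+42, 13+39, …, 29+3, 42+0) = 61
r[10] = max(3+61, 10+58, 13+42, …, 42+3, 67+0) = 68
Maximum revenue is $68.
Now minimize piece count subject to staying optimal: for each k, pieces[k] = 1 + min over i with p[i]+r[k−i]=r[k] of pieces[k−i].
pieces[7] = 2
pieces[8] = 2
pieces[9] = 3
pieces[10] = 3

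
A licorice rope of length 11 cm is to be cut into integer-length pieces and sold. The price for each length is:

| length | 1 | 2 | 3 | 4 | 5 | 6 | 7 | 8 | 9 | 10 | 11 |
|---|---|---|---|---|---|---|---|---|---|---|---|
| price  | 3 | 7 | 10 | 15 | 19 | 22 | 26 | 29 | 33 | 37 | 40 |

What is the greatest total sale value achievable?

Consider every possible first cut. v[k] is the best of p[i]+v[k−i] over all sellable i≤k.
v[1] = 3
v[2] = 7
v[3] = 10  (first piece 1, then v[2]=7)
v[4] = 15
v[5] = 19
v[6] = 22  (first piece 1, then v[5]=19)
v[7] = 26  (first piece 2, then v[5]=19)
v[8] = 30  (first piece 4, then v[4]=15)
v[9] = 34  (first piece 4, then v[5]=19)
v[10] = 38  (first piece 5, then v[5]=19)
v[11] = 41  (first piece 1, then v[10]=38)
One optimal cutting: 5 + 5 + 1 → ¢19 + ¢19 + ¢3 = ¢41.

41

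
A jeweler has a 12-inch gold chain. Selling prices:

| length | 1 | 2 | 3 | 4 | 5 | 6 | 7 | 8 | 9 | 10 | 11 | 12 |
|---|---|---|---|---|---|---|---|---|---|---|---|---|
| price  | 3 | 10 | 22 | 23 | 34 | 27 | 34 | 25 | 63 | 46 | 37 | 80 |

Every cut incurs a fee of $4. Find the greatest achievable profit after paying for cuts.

81

Build v[k] bottom-up: v[k] = max over allowed piece i of (p[i] + v[k−i]) − 4 per cut.
v[1] = 3
v[2] = max(3+3-4, 10+0) = 10
v[3] = max(3+10-4, 10+3-4, 22+0) = 22
v[4] = max(3+22-4, 10+10-4, 22+3-4, 23+0) = 23
v[5] = max(3+23-4, 10+22-4, 22+10-4, 23+3-4, 34+0) = 34
v[6] = max(3+34-4, 10+23-4, 22+22-4, 23+10-4, 34+3-4, 27+0) = 40
v[7] = max(3+40-4, 10+34-4, 22+23-4, …, 27+3-4, 34+0) = 41
v[8] = max(3+41-4, 10+40-4, 22+34-4, …, 34+3-4, 25+0) = 52
v[9] = max(3+52-4, 10+41-4, 22+40-4, …, 25+3-4, 63+0) = 63
v[10] = max(3+63-4, 10+52-4, 22+41-4, …, 63+3-4, 46+0) = 64
v[11] = max(3+64-4, 10+63-4, 22+52-4, …, 46+3-4, 37+0) = 70
v[12] = max(3+70-4, 10+64-4, 22+63-4, …, 37+3-4, 80+0) = 81
One optimal plan: pieces 9 + 3 (1 cut) → $85 − $4 = $81.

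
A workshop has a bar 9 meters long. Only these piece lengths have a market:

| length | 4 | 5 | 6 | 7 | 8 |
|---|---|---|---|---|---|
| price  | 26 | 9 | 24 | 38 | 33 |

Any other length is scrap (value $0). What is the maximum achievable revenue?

Let r[k] be the best obtainable value from length k. For each k, try every first piece i and keep the best of price[i] + r[k−i].
r[1] = 0
r[2] = 0
r[3] = 0
r[4] = 26
r[5] = max(26+0, 9+0) = 26
r[6] = max(26+0, 9+0, 24+0) = 26
r[7] = max(26+0, 9+0, 24+0, 38+0) = 38
r[8] = max(26+26, 9+0, 24+0, 38+0, 33+0) = 52
r[9] = max(26+26, 9+26, 24+0, 38+0, 33+0) = 52
One optimal cutting: pieces 4 + 4 with 1 meter of scrap → $52.

52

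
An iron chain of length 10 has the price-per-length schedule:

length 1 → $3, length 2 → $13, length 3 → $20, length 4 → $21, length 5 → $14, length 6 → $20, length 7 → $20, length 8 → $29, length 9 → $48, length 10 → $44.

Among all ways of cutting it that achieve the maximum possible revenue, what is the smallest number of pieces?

Consider every possible first cut. r[k] is the best of p[i]+r[k−i] over all sellable i≤k.
r[1] = 3
r[2] = max(3+3, 13+0) = 13
r[3] = max(3+13, 13+3, 20+0) = 20
r[4] = max(3+20, 13+13, 20+3, 21+0) = 26
r[5] = max(3+26, 13+20, 20+13, 21+3, 14+0) = 33
r[6] = max(3+33, 13+26, 20+20, 21+13, 14+3, 20+0) = 40
r[7] = max(3+40, 13+33, 20+26, …, 20+3, 20+0) = 46
r[8] = max(3+46, 13+40, 20+33, …, 20+3, 29+0) = 53
r[9] = max(3+53, 13+46, 20+40, …, 29+3, 48+0) = 60
r[10] = max(3+60, 13+53, 20+46, …, 48+3, 44+0) = 66
Maximum revenue is $66.
Now minimize piece count subject to staying optimal: for each k, pieces[k] = 1 + min over i with p[i]+r[k−i]=r[k] of pieces[k−i].
pieces[7] = 3
pieces[8] = 3
pieces[9] = 3
pieces[10] = 4

4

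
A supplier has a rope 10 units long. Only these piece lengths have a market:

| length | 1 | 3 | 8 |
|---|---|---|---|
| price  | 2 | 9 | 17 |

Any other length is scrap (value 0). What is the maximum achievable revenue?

Let best[k] be the best obtainable value from length k. For each k, try every first piece i and keep the best of price[i] + best[k−i].
best[1] = 2
best[2] = 4  (first piece 1, then best[1]=2)
best[3] = max(2+4, 9+0) = 9
best[4] = max(2+9, 9+2) = 11
best[5] = max(2+11, 9+4) = 13
best[6] = max(2+13, 9+9) = 18
best[7] = max(2+18, 9+11) = 20
best[8] = max(2+20, 9+13, 17+0) = 22
best[9] = max(2+22, 9+18, 17+2) = 27
best[10] = max(2+27, 9+20, 17+4) = 29
One optimal cutting: 3 + 3 + 3 + 1 → 29.

29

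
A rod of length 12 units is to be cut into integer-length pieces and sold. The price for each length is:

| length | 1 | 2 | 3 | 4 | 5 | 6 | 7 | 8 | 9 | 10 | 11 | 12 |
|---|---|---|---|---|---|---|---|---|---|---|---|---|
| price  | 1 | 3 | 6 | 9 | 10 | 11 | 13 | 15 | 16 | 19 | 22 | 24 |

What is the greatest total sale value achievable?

27

Let r[k] be the best obtainable value from length k. For each k, try every first piece i and keep the best of price[i] + r[k−i].
r[1] = 1
r[2] = 3
r[3] = 6
r[4] = 9
r[5] = 10  (first piece 1, then r[4]=9)
r[6] = 12  (first piece 2, then r[4]=9)
r[7] = 15  (first piece 3, then r[4]=9)
r[8] = 18  (first piece 4, then r[4]=9)
r[9] = 19  (first piece 1, then r[8]=18)
r[10] = 21  (first piece 2, then r[8]=18)
r[11] = 24  (first piece 3, then r[8]=18)
r[12] = 27  (first piece 4, then r[8]=18)
One optimal cutting: 4 + 4 + 4 → 9 + 9 + 9 = 27.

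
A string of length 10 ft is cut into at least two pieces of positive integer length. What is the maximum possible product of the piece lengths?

36

Let g[k] be the best product for length k (with at least one cut). For each first piece i, the rest contributes max(k−i, g[k−i]).
Small cases: g[2]=1.
g[3] = 1×max(2,1) = 1×2 = 2
g[4] = 2×max(2,1) = 2×2 = 4
g[5] = 2×max(3,2) = 2×3 = 6
g[6] = 3×max(3,2) = 3×3 = 9
g[7] = 2×max(5,6) = 2×6 = 12
g[8] = 2×max(6,9) = 2×9 = 18
g[9] = 3×max(6,9) = 3×9 = 27
g[10] = 2×max(8,18) = 2×18 = 36
One optimal split: 3 + 3 + 2 + 2; product 3×3×2×2 = 36.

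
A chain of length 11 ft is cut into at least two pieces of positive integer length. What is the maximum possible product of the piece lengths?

Define f[k] = max over 1≤i<k of i · max(k−i, f[k−i]); the inner max lets the remainder stay uncut if that's better.
f[2] = 1·max(1,0) = 1·1 = 1
f[3] = max(1·2, 2·1) = 2
f[4] = max(1·3, 2·2, 3·1) = 4
f[5] = max(1·4, 2·3, 3·2, 4·1) = 6
f[6] = max(1·6, 2·4, 3·3, 4·2, 5·1) = 9
f[7] = max(1·9, 2·6, 3·4, 4·3, 5·2, 6·1) = 12
f[8] = max(1·12, 2·9, 3·6, …, 6·2, 7·1) = 18
f[9] = max(1·18, 2·12, 3·9, …, 7·2, 8·1) = 27
f[10] = max(1·27, 2·18, 3·12, …, 8·2, 9·1) = 36
f[11] = max(1·36, 2·27, 3·18, …, 9·2, 10·1) = 54
One optimal split: 3 + 3 + 3 + 2; product 3·3·3·2 = 54.

54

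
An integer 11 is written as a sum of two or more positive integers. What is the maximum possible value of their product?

54

Fill g[k] for k=2..11: at each k try every first piece i and multiply by the better of (k−i) uncut or g[k−i].
g[2] = 1·max(1,0) = 1·1 = 1
g[3] = max(1·2, 2·1) = 2
g[4] = max(1·3, 2·2, 3·1) = 4
g[5] = max(1·4, 2·3, 3·2, 4·1) = 6
g[6] = max(1·6, 2·4, 3·3, 4·2, 5·1) = 9
g[7] = max(1·9, 2·6, 3·4, 4·3, 5·2, 6·1) = 12
g[8] = max(1·12, 2·9, 3·6, …, 6·2, 7·1) = 18
g[9] = max(1·18, 2·12, 3·9, …, 7·2, 8·1) = 27
g[10] = max(1·27, 2·18, 3·12, …, 8·2, 9·1) = 36
g[11] = max(1·36, 2·27, 3·18, …, 9·2, 10·1) = 54
One optimal split: 3 + 3 + 3 + 2; product 3·3·3·2 = 54.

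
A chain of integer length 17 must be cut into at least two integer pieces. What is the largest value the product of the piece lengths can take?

486

Fill P[k] for k=2..17: at each k try every first piece i and multiply by the better of (k−i) uncut or P[k−i].
P[2] = 1×max(1,0) = 1×1 = 1
P[3] = max(1×2, 2×1) = 2
P[4] = max(1×3, 2×2, 3×1) = 4
P[5] = max(1×4, 2×3, 3×2, 4×1) = 6
P[6] = max(1×6, 2×4, 3×3, 4×2, 5×1) = 9
P[7] = max(1×9, 2×6, 3×4, 4×3, 5×2, 6×1) = 12
P[8] = max(1×12, 2×9, 3×6, …, 6×2, 7×1) = 18
P[9] = max(1×18, 2×12, 3×9, …, 7×2, 8×1) = 27
P[10] = max(1×27, 2×18, 3×12, …, 8×2, 9×1) = 36
P[11] = max(1×36, 2×27, 3×18, …, 9×2, 10×1) = 54
P[12] = max(1×54, 2×36, 3×27, …, 10×2, 11×1) = 81
P[13] = max(1×81, 2×54, 3×36, …, 11×2, 12×1) = 108
P[14] = max(1×108, 2×81, 3×54, …, 12×2, 13×1) = 162
P[15] = max(1×162, 2×108, 3×81, …, 13×2, 14×1) = 243
P[16] = max(1×243, 2×162, 3×108, …, 14×2, 15×1) = 324
P[17] = max(1×324, 2×243, 3×162, …, 15×2, 16×1) = 486
One optimal split: 3 + 3 + 3 + 3 + 3 + 2; product 3×3×3×3×3×2 = 486.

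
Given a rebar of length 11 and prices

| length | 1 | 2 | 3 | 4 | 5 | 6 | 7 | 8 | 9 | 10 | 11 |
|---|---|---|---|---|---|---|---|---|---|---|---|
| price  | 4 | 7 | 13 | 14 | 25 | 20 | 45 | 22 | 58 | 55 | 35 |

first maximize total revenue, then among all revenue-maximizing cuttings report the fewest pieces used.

Consider every possible first cut. r[k] is the best of p[i]+r[k−i] over all sellable i≤k.
r[1] = 4
r[2] = max(4+4, 7+0) = 8
r[3] = max(4+8, 7+4, 13+0) = 13
r[4] = max(4+13, 7+8, 13+4, 14+0) = 17
r[5] = max(4+17, 7+13, 13+8, 14+4, 25+0) = 25
r[6] = max(4+25, 7+17, 13+13, 14+8, 25+4, 20+0) = 29
r[7] = max(4+29, 7+25, 13+17, …, 20+4, 45+0) = 45
r[8] = max(4+45, 7+29, 13+25, …, 45+4, 22+0) = 49
r[9] = max(4+49, 7+45, 13+29, …, 22+4, 58+0) = 58
r[10] = max(4+58, 7+49, 13+45, …, 58+4, 55+0) = 62
r[11] = max(4+62, 7+58, 13+49, …, 55+4, 35+0) = 66
Maximum revenue is ₹66.
Now minimize piece count subject to staying optimal: for each k, pieces[k] = 1 + min over i with p[i]+r[k−i]=r[k] of pieces[k−i].
pieces[8] = 2
pieces[9] = 1
pieces[10] = 2
pieces[11] = 3

3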